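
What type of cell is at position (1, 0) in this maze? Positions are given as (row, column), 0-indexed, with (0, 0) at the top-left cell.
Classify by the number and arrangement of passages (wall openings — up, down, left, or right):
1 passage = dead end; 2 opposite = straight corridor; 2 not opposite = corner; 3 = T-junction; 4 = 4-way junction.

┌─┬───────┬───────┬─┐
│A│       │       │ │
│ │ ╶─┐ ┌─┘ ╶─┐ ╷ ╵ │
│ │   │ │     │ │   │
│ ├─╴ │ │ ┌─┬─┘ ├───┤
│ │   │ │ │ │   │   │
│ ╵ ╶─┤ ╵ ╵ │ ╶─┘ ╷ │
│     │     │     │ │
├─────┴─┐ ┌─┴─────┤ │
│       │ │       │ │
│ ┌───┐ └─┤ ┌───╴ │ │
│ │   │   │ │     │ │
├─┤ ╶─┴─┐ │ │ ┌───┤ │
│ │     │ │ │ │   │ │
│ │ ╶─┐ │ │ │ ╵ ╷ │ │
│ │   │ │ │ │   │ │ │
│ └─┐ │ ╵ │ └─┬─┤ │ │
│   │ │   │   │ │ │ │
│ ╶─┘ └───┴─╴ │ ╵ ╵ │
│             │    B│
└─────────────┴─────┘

Checking cell at (1, 0):
Number of passages: 2
Cell type: straight corridor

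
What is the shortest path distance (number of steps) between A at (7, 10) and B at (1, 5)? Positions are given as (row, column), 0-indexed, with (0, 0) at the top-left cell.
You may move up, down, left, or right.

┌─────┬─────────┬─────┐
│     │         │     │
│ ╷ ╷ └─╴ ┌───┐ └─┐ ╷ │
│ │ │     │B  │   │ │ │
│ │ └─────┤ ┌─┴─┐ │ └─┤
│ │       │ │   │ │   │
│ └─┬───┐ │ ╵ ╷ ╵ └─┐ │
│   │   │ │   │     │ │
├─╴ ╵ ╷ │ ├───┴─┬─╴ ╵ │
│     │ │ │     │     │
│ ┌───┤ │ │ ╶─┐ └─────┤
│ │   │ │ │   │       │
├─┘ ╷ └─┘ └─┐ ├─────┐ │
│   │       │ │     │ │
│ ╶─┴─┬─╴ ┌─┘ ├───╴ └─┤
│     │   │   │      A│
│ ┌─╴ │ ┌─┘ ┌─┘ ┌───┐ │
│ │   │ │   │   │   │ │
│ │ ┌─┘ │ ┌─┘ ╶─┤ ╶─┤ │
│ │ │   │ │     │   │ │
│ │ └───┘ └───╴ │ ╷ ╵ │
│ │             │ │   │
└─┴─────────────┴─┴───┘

Finding path from (7, 10) to (1, 5):
Path: (7,10) → (7,9) → (7,8) → (7,7) → (8,7) → (8,6) → (9,6) → (9,7) → (10,7) → (10,6) → (10,5) → (10,4) → (10,3) → (10,2) → (10,1) → (9,1) → (8,1) → (8,2) → (7,2) → (7,1) → (7,0) → (6,0) → (6,1) → (5,1) → (5,2) → (6,2) → (6,3) → (6,4) → (5,4) → (4,4) → (3,4) → (2,4) → (2,3) → (2,2) → (2,1) → (1,1) → (0,1) → (0,2) → (1,2) → (1,3) → (1,4) → (0,4) → (0,5) → (0,6) → (0,7) → (1,7) → (1,8) → (2,8) → (3,8) → (3,7) → (2,7) → (2,6) → (3,6) → (3,5) → (2,5) → (1,5)
Distance: 55 steps

Solution:

┌─────┬─────────┬─────┐
│  ↱ ↓│  ↱ → → ↓│     │
│ ╷ ╷ └─╴ ┌───┐ └─┐ ╷ │
│ │↑│↳ → ↑│B  │↳ ↓│ │ │
│ │ └─────┤ ┌─┴─┐ │ └─┤
│ │↑ ← ← ↰│↑│↓ ↰│↓│   │
│ └─┬───┐ │ ╵ ╷ ╵ └─┐ │
│   │   │↑│↑ ↲│↑ ↲  │ │
├─╴ ╵ ╷ │ ├───┴─┬─╴ ╵ │
│     │ │↑│     │     │
│ ┌───┤ │ │ ╶─┐ └─────┤
│ │↱ ↓│ │↑│   │       │
├─┘ ╷ └─┘ └─┐ ├─────┐ │
│↱ ↑│↳ → ↑  │ │     │ │
│ ╶─┴─┬─╴ ┌─┘ ├───╴ └─┤
│↑ ← ↰│   │   │↓ ← ← A│
│ ┌─╴ │ ┌─┘ ┌─┘ ┌───┐ │
│ │↱ ↑│ │   │↓ ↲│   │ │
│ │ ┌─┘ │ ┌─┘ ╶─┤ ╶─┤ │
│ │↑│   │ │  ↳ ↓│   │ │
│ │ └───┘ └───╴ │ ╷ ╵ │
│ │↑ ← ← ← ← ← ↲│ │   │
└─┴─────────────┴─┴───┘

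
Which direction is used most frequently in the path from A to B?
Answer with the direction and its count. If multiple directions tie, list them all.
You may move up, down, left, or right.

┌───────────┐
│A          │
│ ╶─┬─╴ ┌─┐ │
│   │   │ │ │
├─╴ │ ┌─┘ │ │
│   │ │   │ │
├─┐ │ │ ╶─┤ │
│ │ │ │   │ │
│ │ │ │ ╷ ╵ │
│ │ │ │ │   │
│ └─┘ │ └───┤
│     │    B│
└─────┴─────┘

Directions: right, right, right, right, right, down, down, down, down, left, up, left, down, down, right, right
Counts: {'right': 7, 'down': 6, 'left': 2, 'up': 1}
Most common: right (7 times)

Solution:

┌───────────┐
│A → → → → ↓│
│ ╶─┬─╴ ┌─┐ │
│   │   │ │↓│
├─╴ │ ┌─┘ │ │
│   │ │   │↓│
├─┐ │ │ ╶─┤ │
│ │ │ │↓ ↰│↓│
│ │ │ │ ╷ ╵ │
│ │ │ │↓│↑ ↲│
│ └─┘ │ └───┤
│     │↳ → B│
└─────┴─────┘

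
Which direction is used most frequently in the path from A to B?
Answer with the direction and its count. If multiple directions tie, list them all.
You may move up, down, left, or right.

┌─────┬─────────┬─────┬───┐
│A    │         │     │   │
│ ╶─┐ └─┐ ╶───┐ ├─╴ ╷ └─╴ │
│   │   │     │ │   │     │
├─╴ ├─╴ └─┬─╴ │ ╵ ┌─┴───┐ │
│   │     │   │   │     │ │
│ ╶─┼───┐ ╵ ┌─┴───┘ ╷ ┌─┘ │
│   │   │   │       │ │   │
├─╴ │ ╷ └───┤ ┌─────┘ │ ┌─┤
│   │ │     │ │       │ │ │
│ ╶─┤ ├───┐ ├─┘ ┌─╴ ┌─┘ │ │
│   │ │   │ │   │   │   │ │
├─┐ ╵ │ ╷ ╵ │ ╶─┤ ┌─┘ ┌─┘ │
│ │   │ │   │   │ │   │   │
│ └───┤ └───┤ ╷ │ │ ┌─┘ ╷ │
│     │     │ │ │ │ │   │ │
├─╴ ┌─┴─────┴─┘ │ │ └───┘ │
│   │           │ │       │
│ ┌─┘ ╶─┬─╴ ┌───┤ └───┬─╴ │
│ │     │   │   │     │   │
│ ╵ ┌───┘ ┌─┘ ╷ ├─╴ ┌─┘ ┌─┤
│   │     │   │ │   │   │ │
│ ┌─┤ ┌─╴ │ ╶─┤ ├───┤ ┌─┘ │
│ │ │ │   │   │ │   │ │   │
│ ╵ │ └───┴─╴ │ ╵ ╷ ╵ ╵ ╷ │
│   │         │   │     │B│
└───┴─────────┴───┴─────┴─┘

Directions: right, right, down, right, down, right, down, right, up, right, up, left, left, up, right, right, right, down, down, right, up, right, up, right, down, right, right, down, down, left, down, down, left, down, left, down, down, right, right, right, down, left, down, left, down, down, right, up, right, down
Counts: {'right': 19, 'down': 18, 'up': 6, 'left': 7}
Most common: right (19 times)

Solution:

┌─────┬─────────┬─────┬───┐
│A → ↓│  ↱ → → ↓│  ↱ ↓│   │
│ ╶─┐ └─┐ ╶───┐ ├─╴ ╷ └─╴ │
│   │↳ ↓│↑ ← ↰│↓│↱ ↑│↳ → ↓│
├─╴ ├─╴ └─┬─╴ │ ╵ ┌─┴───┐ │
│   │  ↳ ↓│↱ ↑│↳ ↑│     │↓│
│ ╶─┼───┐ ╵ ┌─┴───┘ ╷ ┌─┘ │
│   │   │↳ ↑│       │ │↓ ↲│
├─╴ │ ╷ └───┤ ┌─────┘ │ ┌─┤
│   │ │     │ │       │↓│ │
│ ╶─┤ ├───┐ ├─┘ ┌─╴ ┌─┘ │ │
│   │ │   │ │   │   │↓ ↲│ │
├─┐ ╵ │ ╷ ╵ │ ╶─┤ ┌─┘ ┌─┘ │
│ │   │ │   │   │ │↓ ↲│   │
│ └───┤ └───┤ ╷ │ │ ┌─┘ ╷ │
│     │     │ │ │ │↓│   │ │
├─╴ ┌─┴─────┴─┘ │ │ └───┘ │
│   │           │ │↳ → → ↓│
│ ┌─┘ ╶─┬─╴ ┌───┤ └───┬─╴ │
│ │     │   │   │     │↓ ↲│
│ ╵ ┌───┘ ┌─┘ ╷ ├─╴ ┌─┘ ┌─┤
│   │     │   │ │   │↓ ↲│ │
│ ┌─┤ ┌─╴ │ ╶─┤ ├───┤ ┌─┘ │
│ │ │ │   │   │ │   │↓│↱ ↓│
│ ╵ │ └───┴─╴ │ ╵ ╷ ╵ ╵ ╷ │
│   │         │   │  ↳ ↑│B│
└───┴─────────┴───┴─────┴─┘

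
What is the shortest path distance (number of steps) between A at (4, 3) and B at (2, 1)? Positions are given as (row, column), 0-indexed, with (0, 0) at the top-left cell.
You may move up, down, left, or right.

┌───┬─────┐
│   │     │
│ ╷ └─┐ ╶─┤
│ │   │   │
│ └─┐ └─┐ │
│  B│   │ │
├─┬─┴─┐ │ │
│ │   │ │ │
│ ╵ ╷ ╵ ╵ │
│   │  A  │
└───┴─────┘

Finding path from (4, 3) to (2, 1):
Path: (4,3) → (3,3) → (2,3) → (2,2) → (1,2) → (1,1) → (0,1) → (0,0) → (1,0) → (2,0) → (2,1)
Distance: 10 steps

Solution:

┌───┬─────┐
│↓ ↰│     │
│ ╷ └─┐ ╶─┤
│↓│↑ ↰│   │
│ └─┐ └─┐ │
│↳ B│↑ ↰│ │
├─┬─┴─┐ │ │
│ │   │↑│ │
│ ╵ ╷ ╵ ╵ │
│   │  A  │
└───┴─────┘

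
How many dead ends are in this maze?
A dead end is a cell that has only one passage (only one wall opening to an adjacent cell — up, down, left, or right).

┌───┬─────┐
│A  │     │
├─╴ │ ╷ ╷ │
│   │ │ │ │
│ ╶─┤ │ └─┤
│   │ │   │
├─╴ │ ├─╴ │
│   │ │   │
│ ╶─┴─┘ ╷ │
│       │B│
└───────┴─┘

Checking each cell for number of passages:

Dead ends found at positions:
  (0, 0)
  (1, 4)
  (3, 2)
  (4, 4)
Total dead ends: 4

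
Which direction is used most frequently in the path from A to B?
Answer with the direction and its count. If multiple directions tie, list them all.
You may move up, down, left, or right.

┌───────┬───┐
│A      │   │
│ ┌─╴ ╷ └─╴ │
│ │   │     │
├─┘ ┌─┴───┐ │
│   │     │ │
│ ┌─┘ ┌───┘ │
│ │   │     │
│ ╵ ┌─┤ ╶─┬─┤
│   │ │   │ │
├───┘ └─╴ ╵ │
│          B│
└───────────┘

Directions: right, right, right, down, right, right, down, down, left, left, down, right, down, right
Counts: {'right': 7, 'down': 5, 'left': 2}
Most common: right (7 times)

Solution:

┌───────┬───┐
│A → → ↓│   │
│ ┌─╴ ╷ └─╴ │
│ │   │↳ → ↓│
├─┘ ┌─┴───┐ │
│   │     │↓│
│ ┌─┘ ┌───┘ │
│ │   │↓ ← ↲│
│ ╵ ┌─┤ ╶─┬─┤
│   │ │↳ ↓│ │
├───┘ └─╴ ╵ │
│        ↳ B│
└───────────┘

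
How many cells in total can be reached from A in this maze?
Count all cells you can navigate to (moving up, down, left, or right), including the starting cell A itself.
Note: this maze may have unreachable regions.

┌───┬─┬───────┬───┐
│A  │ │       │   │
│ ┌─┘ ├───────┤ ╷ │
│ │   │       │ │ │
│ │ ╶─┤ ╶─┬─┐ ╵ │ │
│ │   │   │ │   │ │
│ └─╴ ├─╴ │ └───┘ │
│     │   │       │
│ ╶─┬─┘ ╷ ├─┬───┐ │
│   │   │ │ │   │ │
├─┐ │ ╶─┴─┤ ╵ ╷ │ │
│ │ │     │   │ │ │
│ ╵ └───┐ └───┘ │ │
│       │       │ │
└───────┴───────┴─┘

Using BFS/flood-fill to find all reachable cells from A:
Maze size: 7 × 9 = 63 total cells
43 cell(s) are walled off and cannot be reached from A.
Reachable cells: 20

Reachable region (· marks reachable cells):

┌───┬─┬───────┬───┐
│A ·│·│       │   │
│ ┌─┘ ├───────┤ ╷ │
│·│· ·│       │ │ │
│ │ ╶─┤ ╶─┬─┐ ╵ │ │
│·│· ·│   │ │   │ │
│ └─╴ ├─╴ │ └───┘ │
│· · ·│   │       │
│ ╶─┬─┘ ╷ ├─┬───┐ │
│· ·│   │ │ │   │ │
├─┐ │ ╶─┴─┤ ╵ ╷ │ │
│·│·│     │   │ │ │
│ ╵ └───┐ └───┘ │ │
│· · · ·│       │ │
└───────┴───────┴─┘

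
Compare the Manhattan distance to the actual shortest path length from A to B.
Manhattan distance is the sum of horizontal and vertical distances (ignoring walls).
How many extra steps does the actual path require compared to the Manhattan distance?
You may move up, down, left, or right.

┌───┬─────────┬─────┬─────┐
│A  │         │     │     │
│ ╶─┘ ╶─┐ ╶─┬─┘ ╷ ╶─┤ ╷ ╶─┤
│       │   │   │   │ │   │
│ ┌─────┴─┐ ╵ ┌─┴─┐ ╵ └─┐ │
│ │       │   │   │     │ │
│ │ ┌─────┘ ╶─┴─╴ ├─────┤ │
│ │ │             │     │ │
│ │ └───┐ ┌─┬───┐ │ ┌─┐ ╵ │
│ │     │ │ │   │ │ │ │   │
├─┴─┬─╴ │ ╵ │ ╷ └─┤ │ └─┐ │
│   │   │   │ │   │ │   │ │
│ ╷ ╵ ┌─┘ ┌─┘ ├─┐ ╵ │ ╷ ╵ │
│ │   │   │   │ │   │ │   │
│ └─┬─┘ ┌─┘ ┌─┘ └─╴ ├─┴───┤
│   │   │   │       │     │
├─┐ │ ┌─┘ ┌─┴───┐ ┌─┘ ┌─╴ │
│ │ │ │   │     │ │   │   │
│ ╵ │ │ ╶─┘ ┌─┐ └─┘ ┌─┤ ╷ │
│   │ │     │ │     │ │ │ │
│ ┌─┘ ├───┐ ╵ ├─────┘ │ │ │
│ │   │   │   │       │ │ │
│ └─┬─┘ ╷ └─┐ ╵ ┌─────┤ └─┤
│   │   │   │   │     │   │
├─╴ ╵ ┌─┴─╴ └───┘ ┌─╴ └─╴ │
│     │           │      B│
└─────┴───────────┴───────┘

Manhattan distance: |12 - 0| + |12 - 0| = 24
Actual path length: 66
Extra steps: 66 - 24 = 42

Solution:

┌───┬─────────┬─────┬─────┐
│A  │↱ → ↓    │↱ ↓  │↱ ↓  │
│ ╶─┘ ╶─┐ ╶─┬─┘ ╷ ╶─┤ ╷ ╶─┤
│↳ → ↑  │↳ ↓│↱ ↑│↳ ↓│↑│↳ ↓│
│ ┌─────┴─┐ ╵ ┌─┴─┐ ╵ └─┐ │
│ │       │↳ ↑│   │↳ ↑  │↓│
│ │ ┌─────┘ ╶─┴─╴ ├─────┤ │
│ │ │             │↓ ← ↰│↓│
│ │ └───┐ ┌─┬───┐ │ ┌─┐ ╵ │
│ │     │ │ │↓ ↰│ │↓│ │↑ ↲│
├─┴─┬─╴ │ ╵ │ ╷ └─┤ │ └─┐ │
│   │   │   │↓│↑ ↰│↓│   │ │
│ ╷ ╵ ┌─┘ ┌─┘ ├─┐ ╵ │ ╷ ╵ │
│ │   │   │↓ ↲│ │↑ ↲│ │   │
│ └─┬─┘ ┌─┘ ┌─┘ └─╴ ├─┴───┤
│   │   │↓ ↲│       │↱ → ↓│
├─┐ │ ┌─┘ ┌─┴───┐ ┌─┘ ┌─╴ │
│ │ │ │↓ ↲│↱ → ↓│ │↱ ↑│↓ ↲│
│ ╵ │ │ ╶─┘ ┌─┐ └─┘ ┌─┤ ╷ │
│   │ │↳ → ↑│ │↳ → ↑│ │↓│ │
│ ┌─┘ ├───┐ ╵ ├─────┘ │ │ │
│ │   │   │   │       │↓│ │
│ └─┬─┘ ╷ └─┐ ╵ ┌─────┤ └─┤
│   │   │   │   │     │↳ ↓│
├─╴ ╵ ┌─┴─╴ └───┘ ┌─╴ └─╴ │
│     │           │      B│
└─────┴───────────┴───────┘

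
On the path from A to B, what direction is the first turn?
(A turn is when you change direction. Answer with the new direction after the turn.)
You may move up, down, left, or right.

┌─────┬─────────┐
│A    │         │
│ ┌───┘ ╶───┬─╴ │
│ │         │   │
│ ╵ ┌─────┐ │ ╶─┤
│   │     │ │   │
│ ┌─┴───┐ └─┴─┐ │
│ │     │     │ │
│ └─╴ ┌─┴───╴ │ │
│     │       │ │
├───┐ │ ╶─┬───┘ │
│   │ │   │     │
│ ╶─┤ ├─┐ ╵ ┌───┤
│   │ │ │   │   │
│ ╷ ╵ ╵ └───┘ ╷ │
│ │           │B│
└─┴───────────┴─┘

Directions: down, down, down, down, right, right, down, down, down, right, right, right, right, up, right, down
First turn direction: right

Solution:

┌─────┬─────────┐
│A    │         │
│ ┌───┘ ╶───┬─╴ │
│↓│         │   │
│ ╵ ┌─────┐ │ ╶─┤
│↓  │     │ │   │
│ ┌─┴───┐ └─┴─┐ │
│↓│     │     │ │
│ └─╴ ┌─┴───╴ │ │
│↳ → ↓│       │ │
├───┐ │ ╶─┬───┘ │
│   │↓│   │     │
│ ╶─┤ ├─┐ ╵ ┌───┤
│   │↓│ │   │↱ ↓│
│ ╷ ╵ ╵ └───┘ ╷ │
│ │  ↳ → → → ↑│B│
└─┴───────────┴─┘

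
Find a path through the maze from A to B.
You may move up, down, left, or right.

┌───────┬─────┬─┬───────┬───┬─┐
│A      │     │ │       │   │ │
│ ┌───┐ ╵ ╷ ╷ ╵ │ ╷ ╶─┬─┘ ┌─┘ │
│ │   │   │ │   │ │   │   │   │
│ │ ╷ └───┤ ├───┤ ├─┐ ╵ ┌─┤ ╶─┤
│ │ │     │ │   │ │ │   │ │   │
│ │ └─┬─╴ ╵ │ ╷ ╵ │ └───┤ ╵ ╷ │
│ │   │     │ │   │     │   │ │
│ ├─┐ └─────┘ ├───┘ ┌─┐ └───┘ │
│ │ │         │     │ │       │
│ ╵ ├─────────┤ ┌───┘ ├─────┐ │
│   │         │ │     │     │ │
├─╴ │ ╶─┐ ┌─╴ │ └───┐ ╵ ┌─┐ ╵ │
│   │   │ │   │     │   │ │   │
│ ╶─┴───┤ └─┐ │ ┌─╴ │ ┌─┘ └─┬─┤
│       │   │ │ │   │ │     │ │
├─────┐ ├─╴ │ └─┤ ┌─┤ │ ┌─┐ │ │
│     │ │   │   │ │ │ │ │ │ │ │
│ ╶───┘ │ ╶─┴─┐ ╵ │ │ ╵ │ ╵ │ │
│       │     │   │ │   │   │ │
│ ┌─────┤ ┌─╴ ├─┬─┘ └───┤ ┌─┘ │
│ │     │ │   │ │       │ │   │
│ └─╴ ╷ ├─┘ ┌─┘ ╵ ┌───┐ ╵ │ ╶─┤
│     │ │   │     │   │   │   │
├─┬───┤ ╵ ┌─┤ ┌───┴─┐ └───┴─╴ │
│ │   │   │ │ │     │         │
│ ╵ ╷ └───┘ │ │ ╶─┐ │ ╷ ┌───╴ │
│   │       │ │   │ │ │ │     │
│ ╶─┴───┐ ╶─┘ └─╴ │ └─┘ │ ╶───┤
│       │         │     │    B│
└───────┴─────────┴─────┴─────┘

Finding the shortest path through the maze:
Path length: 118 steps
Directions: down → down → down → down → down → right → down → left → down → right → right → right → down → down → left → left → left → down → down → right → right → up → right → down → down → right → up → right → up → right → up → left → left → up → right → up → left → up → up → right → right → down → down → down → right → down → right → up → up → right → up → left → left → up → up → right → right → up → right → right → down → right → right → right → down → down → left → up → left → left → down → left → down → down → down → right → up → up → right → right → down → down → left → down → down → left → up → left → left → left → down → left → left → down → down → down → right → right → up → left → up → right → right → down → down → right → right → up → up → right → right → right → down → left → left → down → right → right

Solution:

┌───────┬─────┬─┬───────┬───┬─┐
│A      │     │ │       │   │ │
│ ┌───┐ ╵ ╷ ╷ ╵ │ ╷ ╶─┬─┘ ┌─┘ │
│↓│   │   │ │   │ │   │   │   │
│ │ ╷ └───┤ ├───┤ ├─┐ ╵ ┌─┤ ╶─┤
│↓│ │     │ │   │ │ │   │ │   │
│ │ └─┬─╴ ╵ │ ╷ ╵ │ └───┤ ╵ ╷ │
│↓│   │     │ │   │↱ → ↓│   │ │
│ ├─┐ └─────┘ ├───┘ ┌─┐ └───┘ │
│↓│ │         │↱ → ↑│ │↳ → → ↓│
│ ╵ ├─────────┤ ┌───┘ ├─────┐ │
│↳ ↓│    ↱ → ↓│↑│     │↓ ← ↰│↓│
├─╴ │ ╶─┐ ┌─╴ │ └───┐ ╵ ┌─┐ ╵ │
│↓ ↲│   │↑│  ↓│↑ ← ↰│↓ ↲│ │↑ ↲│
│ ╶─┴───┤ └─┐ │ ┌─╴ │ ┌─┘ └─┬─┤
│↳ → → ↓│↑ ↰│↓│ │↱ ↑│↓│↱ → ↓│ │
├─────┐ ├─╴ │ └─┤ ┌─┤ │ ┌─┐ │ │
│     │↓│↱ ↑│↳ ↓│↑│ │↓│↑│ │↓│ │
│ ╶───┘ │ ╶─┴─┐ ╵ │ │ ╵ │ ╵ │ │
│↓ ← ← ↲│↑ ← ↰│↳ ↑│ │↳ ↑│↓ ↲│ │
│ ┌─────┤ ┌─╴ ├─┬─┘ └───┤ ┌─┘ │
│↓│  ↱ ↓│ │↱ ↑│ │↓ ← ← ↰│↓│   │
│ └─╴ ╷ ├─┘ ┌─┘ ╵ ┌───┐ ╵ │ ╶─┤
│↳ → ↑│↓│↱ ↑│↓ ← ↲│   │↑ ↲│   │
├─┬───┤ ╵ ┌─┤ ┌───┴─┐ └───┴─╴ │
│ │   │↳ ↑│ │↓│↱ → ↓│  ↱ → → ↓│
│ ╵ ╷ └───┘ │ │ ╶─┐ │ ╷ ┌───╴ │
│   │       │↓│↑ ↰│↓│ │↑│↓ ← ↲│
│ ╶─┴───┐ ╶─┘ └─╴ │ └─┘ │ ╶───┤
│       │    ↳ → ↑│↳ → ↑│↳ → B│
└───────┴─────────┴─────┴─────┘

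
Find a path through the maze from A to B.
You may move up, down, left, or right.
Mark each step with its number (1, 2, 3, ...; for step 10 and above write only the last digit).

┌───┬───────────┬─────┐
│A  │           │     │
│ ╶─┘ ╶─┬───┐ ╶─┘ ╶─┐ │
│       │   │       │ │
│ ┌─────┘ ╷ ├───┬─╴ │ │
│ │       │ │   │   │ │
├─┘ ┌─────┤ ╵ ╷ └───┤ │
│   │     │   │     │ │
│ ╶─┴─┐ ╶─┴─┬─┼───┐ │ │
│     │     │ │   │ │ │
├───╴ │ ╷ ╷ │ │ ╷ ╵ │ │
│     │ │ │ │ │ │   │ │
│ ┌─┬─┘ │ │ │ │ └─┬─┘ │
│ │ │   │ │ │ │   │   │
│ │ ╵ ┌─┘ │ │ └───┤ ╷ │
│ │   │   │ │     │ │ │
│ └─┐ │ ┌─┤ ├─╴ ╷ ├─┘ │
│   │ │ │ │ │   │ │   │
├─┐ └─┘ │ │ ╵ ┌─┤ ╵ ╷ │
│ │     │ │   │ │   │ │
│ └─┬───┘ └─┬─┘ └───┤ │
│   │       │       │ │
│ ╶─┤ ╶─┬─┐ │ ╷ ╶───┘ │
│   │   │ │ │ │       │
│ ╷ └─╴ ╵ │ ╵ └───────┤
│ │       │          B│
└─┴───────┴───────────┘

Finding the shortest path through the maze:
Path length: 36 steps
Directions: down → right → right → up → right → right → right → right → down → right → right → up → right → right → down → down → down → down → down → down → down → down → down → down → down → left → left → left → up → left → down → down → right → right → right → right

Solution:

┌───┬───────────┬─────┐
│A  │4 5 6 7 8  │2 3 4│
│ ╶─┘ ╶─┬───┐ ╶─┘ ╶─┐ │
│1 2 3  │   │9 0 1  │5│
│ ┌─────┘ ╷ ├───┬─╴ │ │
│ │       │ │   │   │6│
├─┘ ┌─────┤ ╵ ╷ └───┤ │
│   │     │   │     │7│
│ ╶─┴─┐ ╶─┴─┬─┼───┐ │ │
│     │     │ │   │ │8│
├───╴ │ ╷ ╷ │ │ ╷ ╵ │ │
│     │ │ │ │ │ │   │9│
│ ┌─┬─┘ │ │ │ │ └─┬─┘ │
│ │ │   │ │ │ │   │  0│
│ │ ╵ ┌─┘ │ │ └───┤ ╷ │
│ │   │   │ │     │ │1│
│ └─┐ │ ┌─┤ ├─╴ ╷ ├─┘ │
│   │ │ │ │ │   │ │  2│
├─┐ └─┘ │ │ ╵ ┌─┤ ╵ ╷ │
│ │     │ │   │ │   │3│
│ └─┬───┘ └─┬─┘ └───┤ │
│   │       │0 9    │4│
│ ╶─┤ ╶─┬─┐ │ ╷ ╶───┘ │
│   │   │ │ │1│8 7 6 5│
│ ╷ └─╴ ╵ │ ╵ └───────┤
│ │       │  2 3 4 5 B│
└─┴───────┴───────────┘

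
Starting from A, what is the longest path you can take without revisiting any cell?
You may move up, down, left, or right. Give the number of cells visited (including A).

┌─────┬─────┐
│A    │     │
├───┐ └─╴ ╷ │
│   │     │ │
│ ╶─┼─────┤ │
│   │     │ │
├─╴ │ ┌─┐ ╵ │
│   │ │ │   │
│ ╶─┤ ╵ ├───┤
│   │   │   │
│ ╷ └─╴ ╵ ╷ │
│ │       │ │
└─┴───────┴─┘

Finding longest simple path using DFS:
Start: (0, 0)
Longest path visits 29 cells
Path: A → right → right → down → right → right → up → right → down → down → down → left → up → left → left → down → down → right → down → left → left → up → left → up → right → up → left → up → right

Solution:

┌─────┬─────┐
│A → ↓│  ↱ ↓│
├───┐ └─╴ ╷ │
│↱ B│↳ → ↑│↓│
│ ╶─┼─────┤ │
│↑ ↰│↓ ← ↰│↓│
├─╴ │ ┌─┐ ╵ │
│↱ ↑│↓│ │↑ ↲│
│ ╶─┤ ╵ ├───┤
│↑ ↰│↳ ↓│   │
│ ╷ └─╴ ╵ ╷ │
│ │↑ ← ↲  │ │
└─┴───────┴─┘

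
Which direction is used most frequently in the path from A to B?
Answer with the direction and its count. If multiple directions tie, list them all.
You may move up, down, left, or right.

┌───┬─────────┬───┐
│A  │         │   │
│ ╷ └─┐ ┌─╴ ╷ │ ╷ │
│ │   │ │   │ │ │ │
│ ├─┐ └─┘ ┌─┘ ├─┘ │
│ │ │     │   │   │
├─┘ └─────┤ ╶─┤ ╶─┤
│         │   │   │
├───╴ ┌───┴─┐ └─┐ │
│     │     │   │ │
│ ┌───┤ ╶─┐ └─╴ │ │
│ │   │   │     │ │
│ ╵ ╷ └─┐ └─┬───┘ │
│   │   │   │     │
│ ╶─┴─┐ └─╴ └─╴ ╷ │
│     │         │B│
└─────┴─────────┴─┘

Directions: right, down, right, down, right, right, up, right, up, right, down, down, left, down, right, down, right, down, left, left, up, left, left, down, right, down, right, down, right, right, up, right, down
Counts: {'right': 13, 'down': 11, 'up': 4, 'left': 5}
Most common: right (13 times)

Solution:

┌───┬─────────┬───┐
│A ↓│      ↱ ↓│   │
│ ╷ └─┐ ┌─╴ ╷ │ ╷ │
│ │↳ ↓│ │↱ ↑│↓│ │ │
│ ├─┐ └─┘ ┌─┘ ├─┘ │
│ │ │↳ → ↑│↓ ↲│   │
├─┘ └─────┤ ╶─┤ ╶─┤
│         │↳ ↓│   │
├───╴ ┌───┴─┐ └─┐ │
│     │↓ ← ↰│↳ ↓│ │
│ ┌───┤ ╶─┐ └─╴ │ │
│ │   │↳ ↓│↑ ← ↲│ │
│ ╵ ╷ └─┐ └─┬───┘ │
│   │   │↳ ↓│  ↱ ↓│
│ ╶─┴─┐ └─╴ └─╴ ╷ │
│     │    ↳ → ↑│B│
└─────┴─────────┴─┘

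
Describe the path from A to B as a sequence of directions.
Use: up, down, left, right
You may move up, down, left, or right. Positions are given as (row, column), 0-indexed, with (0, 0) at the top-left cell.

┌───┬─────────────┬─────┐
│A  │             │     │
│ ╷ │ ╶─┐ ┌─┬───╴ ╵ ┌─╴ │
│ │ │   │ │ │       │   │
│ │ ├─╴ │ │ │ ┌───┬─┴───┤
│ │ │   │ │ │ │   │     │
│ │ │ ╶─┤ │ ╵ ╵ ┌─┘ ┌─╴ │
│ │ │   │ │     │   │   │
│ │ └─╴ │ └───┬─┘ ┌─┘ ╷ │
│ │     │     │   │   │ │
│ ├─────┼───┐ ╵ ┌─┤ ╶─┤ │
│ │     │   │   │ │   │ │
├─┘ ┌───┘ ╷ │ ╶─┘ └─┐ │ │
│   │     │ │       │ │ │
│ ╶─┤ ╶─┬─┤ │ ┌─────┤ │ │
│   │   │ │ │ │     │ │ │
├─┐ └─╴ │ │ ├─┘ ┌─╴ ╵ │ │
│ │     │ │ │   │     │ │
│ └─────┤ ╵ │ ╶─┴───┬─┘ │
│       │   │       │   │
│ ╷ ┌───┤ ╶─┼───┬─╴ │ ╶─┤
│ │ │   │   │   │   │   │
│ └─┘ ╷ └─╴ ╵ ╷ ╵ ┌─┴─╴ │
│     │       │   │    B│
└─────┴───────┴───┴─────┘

Finding the path and converting it to directions:
Path through cells: (0,0) → (0,1) → (1,1) → (2,1) → (3,1) → (4,1) → (4,2) → (4,3) → (3,3) → (3,2) → (2,2) → (2,3) → (1,3) → (1,2) → (0,2) → (0,3) → (0,4) → (1,4) → (2,4) → (3,4) → (4,4) → (4,5) → (4,6) → (5,6) → (5,7) → (4,7) → (4,8) → (3,8) → (3,9) → (2,9) → (2,10) → (2,11) → (3,11) → (4,11) → (5,11) → (6,11) → (7,11) → (8,11) → (9,11) → (9,10) → (10,10) → (10,11) → (11,11)
Directions: right, down, down, down, down, right, right, up, left, up, right, up, left, up, right, right, down, down, down, down, right, right, down, right, up, right, up, right, up, right, right, down, down, down, down, down, down, down, left, down, right, down

Solution:

┌───┬─────────────┬─────┐
│A ↓│↱ → ↓        │     │
│ ╷ │ ╶─┐ ┌─┬───╴ ╵ ┌─╴ │
│ │↓│↑ ↰│↓│ │       │   │
│ │ ├─╴ │ │ │ ┌───┬─┴───┤
│ │↓│↱ ↑│↓│ │ │   │↱ → ↓│
│ │ │ ╶─┤ │ ╵ ╵ ┌─┘ ┌─╴ │
│ │↓│↑ ↰│↓│     │↱ ↑│  ↓│
│ │ └─╴ │ └───┬─┘ ┌─┘ ╷ │
│ │↳ → ↑│↳ → ↓│↱ ↑│   │↓│
│ ├─────┼───┐ ╵ ┌─┤ ╶─┤ │
│ │     │   │↳ ↑│ │   │↓│
├─┘ ┌───┘ ╷ │ ╶─┘ └─┐ │ │
│   │     │ │       │ │↓│
│ ╶─┤ ╶─┬─┤ │ ┌─────┤ │ │
│   │   │ │ │ │     │ │↓│
├─┐ └─╴ │ │ ├─┘ ┌─╴ ╵ │ │
│ │     │ │ │   │     │↓│
│ └─────┤ ╵ │ ╶─┴───┬─┘ │
│       │   │       │↓ ↲│
│ ╷ ┌───┤ ╶─┼───┬─╴ │ ╶─┤
│ │ │   │   │   │   │↳ ↓│
│ └─┘ ╷ └─╴ ╵ ╷ ╵ ┌─┴─╴ │
│     │       │   │    B│
└─────┴───────┴───┴─────┘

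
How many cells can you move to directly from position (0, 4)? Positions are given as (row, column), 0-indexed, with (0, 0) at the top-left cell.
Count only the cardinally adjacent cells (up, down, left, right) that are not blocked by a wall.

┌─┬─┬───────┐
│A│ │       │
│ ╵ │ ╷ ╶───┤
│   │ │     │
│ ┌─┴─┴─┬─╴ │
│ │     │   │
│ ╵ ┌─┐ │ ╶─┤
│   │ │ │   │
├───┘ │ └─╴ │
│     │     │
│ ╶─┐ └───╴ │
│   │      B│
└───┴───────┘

Checking passable neighbors of (0, 4):
Neighbors: (0, 3), (0, 5)
Count: 2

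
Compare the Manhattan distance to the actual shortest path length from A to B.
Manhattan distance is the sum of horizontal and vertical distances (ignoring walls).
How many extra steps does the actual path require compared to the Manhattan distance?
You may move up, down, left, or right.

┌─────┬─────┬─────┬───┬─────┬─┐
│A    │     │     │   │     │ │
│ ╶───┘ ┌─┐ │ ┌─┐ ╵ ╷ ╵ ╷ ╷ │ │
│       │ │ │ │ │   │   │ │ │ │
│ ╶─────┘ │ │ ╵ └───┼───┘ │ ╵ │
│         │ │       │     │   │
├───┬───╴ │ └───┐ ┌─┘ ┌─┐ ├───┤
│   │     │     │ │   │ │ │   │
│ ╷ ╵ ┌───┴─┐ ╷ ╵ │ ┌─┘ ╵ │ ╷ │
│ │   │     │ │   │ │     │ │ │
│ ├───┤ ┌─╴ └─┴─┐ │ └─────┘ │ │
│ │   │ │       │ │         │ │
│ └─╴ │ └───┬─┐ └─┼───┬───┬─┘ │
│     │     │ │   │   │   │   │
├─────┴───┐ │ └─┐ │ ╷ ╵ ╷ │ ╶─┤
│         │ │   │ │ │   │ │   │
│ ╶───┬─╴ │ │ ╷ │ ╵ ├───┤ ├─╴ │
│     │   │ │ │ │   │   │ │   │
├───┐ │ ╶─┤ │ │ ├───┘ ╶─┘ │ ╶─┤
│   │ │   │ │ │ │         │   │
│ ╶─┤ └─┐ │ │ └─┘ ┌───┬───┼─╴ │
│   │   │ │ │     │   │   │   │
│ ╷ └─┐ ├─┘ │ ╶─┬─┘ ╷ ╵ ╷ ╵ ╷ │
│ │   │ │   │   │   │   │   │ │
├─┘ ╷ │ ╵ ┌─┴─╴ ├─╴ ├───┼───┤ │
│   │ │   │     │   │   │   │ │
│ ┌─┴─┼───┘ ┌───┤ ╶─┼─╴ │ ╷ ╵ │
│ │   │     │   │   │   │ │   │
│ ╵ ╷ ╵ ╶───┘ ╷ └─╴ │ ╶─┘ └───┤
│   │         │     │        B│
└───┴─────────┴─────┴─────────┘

Manhattan distance: |14 - 0| + |14 - 0| = 28
Actual path length: 66
Extra steps: 66 - 28 = 38

Solution:

┌─────┬─────┬─────┬───┬─────┬─┐
│A    │↱ → ↓│↱ → ↓│↱ ↓│↱ ↓  │ │
│ ╶───┘ ┌─┐ │ ┌─┐ ╵ ╷ ╵ ╷ ╷ │ │
│↳ → → ↑│ │↓│↑│ │↳ ↑│↳ ↑│↓│ │ │
│ ╶─────┘ │ │ ╵ └───┼───┘ │ ╵ │
│         │↓│↑ ← ↰  │↓ ← ↲│   │
├───┬───╴ │ └───┐ ┌─┘ ┌─┐ ├───┤
│   │     │↳ → ↓│↑│↓ ↲│ │ │↱ ↓│
│ ╷ ╵ ┌───┴─┐ ╷ ╵ │ ┌─┘ ╵ │ ╷ │
│ │   │     │ │↳ ↑│↓│     │↑│↓│
│ ├───┤ ┌─╴ └─┴─┐ │ └─────┘ │ │
│ │   │ │       │ │↳ → → → ↑│↓│
│ └─╴ │ └───┬─┐ └─┼───┬───┬─┘ │
│     │     │ │   │   │   │↓ ↲│
├─────┴───┐ │ └─┐ │ ╷ ╵ ╷ │ ╶─┤
│         │ │   │ │ │   │ │↳ ↓│
│ ╶───┬─╴ │ │ ╷ │ ╵ ├───┤ ├─╴ │
│     │   │ │ │ │   │   │ │↓ ↲│
├───┐ │ ╶─┤ │ │ ├───┘ ╶─┘ │ ╶─┤
│   │ │   │ │ │ │         │↳ ↓│
│ ╶─┤ └─┐ │ │ └─┘ ┌───┬───┼─╴ │
│   │   │ │ │     │   │   │  ↓│
│ ╷ └─┐ ├─┘ │ ╶─┬─┘ ╷ ╵ ╷ ╵ ╷ │
│ │   │ │   │   │   │   │   │↓│
├─┘ ╷ │ ╵ ┌─┴─╴ ├─╴ ├───┼───┤ │
│   │ │   │     │   │   │↓ ↰│↓│
│ ┌─┴─┼───┘ ┌───┤ ╶─┼─╴ │ ╷ ╵ │
│ │   │     │   │   │   │↓│↑ ↲│
│ ╵ ╷ ╵ ╶───┘ ╷ └─╴ │ ╶─┘ └───┤
│   │         │     │    ↳ → B│
└───┴─────────┴─────┴─────────┘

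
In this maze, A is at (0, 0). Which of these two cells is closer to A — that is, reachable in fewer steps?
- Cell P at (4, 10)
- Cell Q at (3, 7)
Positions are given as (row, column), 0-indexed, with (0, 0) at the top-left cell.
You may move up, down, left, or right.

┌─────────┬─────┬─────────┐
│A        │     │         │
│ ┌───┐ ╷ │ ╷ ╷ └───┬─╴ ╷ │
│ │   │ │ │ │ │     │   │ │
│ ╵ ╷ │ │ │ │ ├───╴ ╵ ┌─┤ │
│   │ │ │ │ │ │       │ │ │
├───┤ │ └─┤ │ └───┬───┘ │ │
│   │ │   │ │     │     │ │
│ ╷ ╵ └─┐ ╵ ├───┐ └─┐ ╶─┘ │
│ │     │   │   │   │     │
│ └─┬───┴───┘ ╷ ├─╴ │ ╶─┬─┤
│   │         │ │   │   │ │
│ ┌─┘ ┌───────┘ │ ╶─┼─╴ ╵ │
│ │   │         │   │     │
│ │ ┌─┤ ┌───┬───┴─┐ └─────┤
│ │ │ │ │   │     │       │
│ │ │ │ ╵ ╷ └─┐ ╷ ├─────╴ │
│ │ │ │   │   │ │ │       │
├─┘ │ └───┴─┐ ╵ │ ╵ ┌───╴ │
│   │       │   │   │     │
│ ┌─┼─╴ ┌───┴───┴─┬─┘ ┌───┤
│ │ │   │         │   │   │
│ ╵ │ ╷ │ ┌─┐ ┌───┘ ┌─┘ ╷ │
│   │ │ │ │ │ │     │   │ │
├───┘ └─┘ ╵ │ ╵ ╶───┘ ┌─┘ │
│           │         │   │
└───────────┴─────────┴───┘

Shortest path A → P at (4, 10): 30 steps
Shortest path A → Q at (3, 7): 18 steps

Q is closer (18 steps vs 30 steps).

Path to P:

┌─────────┬─────┬─────────┐
│A → → ↓  │↱ → ↓│      ↱ ↓│
│ ┌───┐ ╷ │ ╷ ╷ └───┬─╴ ╷ │
│ │   │↓│ │↑│ │↳ → ↓│↱ ↑│↓│
│ ╵ ╷ │ │ │ │ ├───╴ ╵ ┌─┤ │
│   │ │↓│ │↑│ │    ↳ ↑│ │↓│
├───┤ │ └─┤ │ └───┬───┘ │ │
│   │ │↳ ↓│↑│     │     │↓│
│ ╷ ╵ └─┐ ╵ ├───┐ └─┐ ╶─┘ │
│ │     │↳ ↑│   │   │P ← ↲│
│ └─┬───┴───┘ ╷ ├─╴ │ ╶─┬─┤
│   │         │ │   │   │ │
│ ┌─┘ ┌───────┘ │ ╶─┼─╴ ╵ │
│ │   │         │   │     │
│ │ ┌─┤ ┌───┬───┴─┐ └─────┤
│ │ │ │ │   │     │       │
│ │ │ │ ╵ ╷ └─┐ ╷ ├─────╴ │
│ │ │ │   │   │ │ │       │
├─┘ │ └───┴─┐ ╵ │ ╵ ┌───╴ │
│   │       │   │   │     │
│ ┌─┼─╴ ┌───┴───┴─┬─┘ ┌───┤
│ │ │   │         │   │   │
│ ╵ │ ╷ │ ┌─┐ ┌───┘ ┌─┘ ╷ │
│   │ │ │ │ │ │     │   │ │
├───┘ └─┘ ╵ │ ╵ ╶───┘ ┌─┘ │
│           │         │   │
└───────────┴─────────┴───┘

Path to Q:

┌─────────┬─────┬─────────┐
│A → → ↓  │↱ ↓  │         │
│ ┌───┐ ╷ │ ╷ ╷ └───┬─╴ ╷ │
│ │   │↓│ │↑│↓│     │   │ │
│ ╵ ╷ │ │ │ │ ├───╴ ╵ ┌─┤ │
│   │ │↓│ │↑│↓│       │ │ │
├───┤ │ └─┤ │ └───┬───┘ │ │
│   │ │↳ ↓│↑│↳ Q  │     │ │
│ ╷ ╵ └─┐ ╵ ├───┐ └─┐ ╶─┘ │
│ │     │↳ ↑│   │   │     │
│ └─┬───┴───┘ ╷ ├─╴ │ ╶─┬─┤
│   │         │ │   │   │ │
│ ┌─┘ ┌───────┘ │ ╶─┼─╴ ╵ │
│ │   │         │   │     │
│ │ ┌─┤ ┌───┬───┴─┐ └─────┤
│ │ │ │ │   │     │       │
│ │ │ │ ╵ ╷ └─┐ ╷ ├─────╴ │
│ │ │ │   │   │ │ │       │
├─┘ │ └───┴─┐ ╵ │ ╵ ┌───╴ │
│   │       │   │   │     │
│ ┌─┼─╴ ┌───┴───┴─┬─┘ ┌───┤
│ │ │   │         │   │   │
│ ╵ │ ╷ │ ┌─┐ ┌───┘ ┌─┘ ╷ │
│   │ │ │ │ │ │     │   │ │
├───┘ └─┘ ╵ │ ╵ ╶───┘ ┌─┘ │
│           │         │   │
└───────────┴─────────┴───┘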